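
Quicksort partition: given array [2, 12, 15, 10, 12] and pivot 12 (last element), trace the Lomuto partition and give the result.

Lomuto partition with pivot = 12:

Initial array: [2, 12, 15, 10, 12]

arr[0]=2 <= 12: swap with position 0, array becomes [2, 12, 15, 10, 12]
arr[1]=12 <= 12: swap with position 1, array becomes [2, 12, 15, 10, 12]
arr[2]=15 > 12: no swap
arr[3]=10 <= 12: swap with position 2, array becomes [2, 12, 10, 15, 12]

Place pivot at position 3: [2, 12, 10, 12, 15]
Pivot position: 3

After partitioning with pivot 12, the array becomes [2, 12, 10, 12, 15]. The pivot is placed at index 3. All elements to the left of the pivot are <= 12, and all elements to the right are > 12.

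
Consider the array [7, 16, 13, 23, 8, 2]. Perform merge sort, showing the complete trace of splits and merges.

Merge sort trace:

Split: [7, 16, 13, 23, 8, 2] -> [7, 16, 13] and [23, 8, 2]
  Split: [7, 16, 13] -> [7] and [16, 13]
    Split: [16, 13] -> [16] and [13]
    Merge: [16] + [13] -> [13, 16]
  Merge: [7] + [13, 16] -> [7, 13, 16]
  Split: [23, 8, 2] -> [23] and [8, 2]
    Split: [8, 2] -> [8] and [2]
    Merge: [8] + [2] -> [2, 8]
  Merge: [23] + [2, 8] -> [2, 8, 23]
Merge: [7, 13, 16] + [2, 8, 23] -> [2, 7, 8, 13, 16, 23]

Final sorted array: [2, 7, 8, 13, 16, 23]

The merge sort proceeds by recursively splitting the array and merging sorted halves.
After all merges, the sorted array is [2, 7, 8, 13, 16, 23].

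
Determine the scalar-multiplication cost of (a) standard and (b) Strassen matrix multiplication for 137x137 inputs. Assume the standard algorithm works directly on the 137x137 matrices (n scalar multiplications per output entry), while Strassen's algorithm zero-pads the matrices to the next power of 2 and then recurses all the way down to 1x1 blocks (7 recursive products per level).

Matrix multiplication for 137x137 matrices:

Strassen's algorithm requires power-of-2 dimensions. Pad 137x137 to 256x256 (next power of 2).

Standard algorithm: 137^3 = 2571353 multiplications
Strassen's algorithm: 7^(log2(256)) = 7^8 = 5764801 multiplications
Difference: 2571353 - 5764801 = -3193448 (Strassen uses MORE here due to padding overhead — for small or just-over-power-of-2 n, padding can outweigh the per-level savings)

Standard: 2571353 multiplications (137^3). Strassen: 5764801 multiplications (7^8, after padding to 256x256). Strassen reduces 8 recursive multiplications to 7 at each level.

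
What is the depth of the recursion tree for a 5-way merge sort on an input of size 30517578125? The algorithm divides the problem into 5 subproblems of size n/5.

For divide and conquer with division factor 5:

Problem sizes at each level:
Level 0: 30517578125
Level 1: 6103515625
Level 2: 1220703125
Level 3: 244140625
Level 4: 48828125
Level 5: 9765625
Level 6: 1953125
Level 7: 390625
Level 8: 78125
Level 9: 15625
Level 10: 3125
Level 11: 625
Level 12: 125
Level 13: 25
Level 14: 5
Level 15: 1

The root is level 0 and the size-1 base case is level 15 (the tree spans levels 0 through 15, i.e. 16 levels counting the root), so the depth is the number of divisions: log_5(30517578125) = 15

The recursion tree depth is log_5(30517578125) = 15. At each level, the problem size is divided by 5, so it takes 15 divisions to reduce to a base case of size 1. The algorithm makes 5 recursive calls at each level.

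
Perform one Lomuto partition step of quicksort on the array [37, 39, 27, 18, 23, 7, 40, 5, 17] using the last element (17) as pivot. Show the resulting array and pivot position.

Lomuto partition with pivot = 17:

Initial array: [37, 39, 27, 18, 23, 7, 40, 5, 17]

arr[0]=37 > 17: no swap
arr[1]=39 > 17: no swap
arr[2]=27 > 17: no swap
arr[3]=18 > 17: no swap
arr[4]=23 > 17: no swap
arr[5]=7 <= 17: swap with position 0, array becomes [7, 39, 27, 18, 23, 37, 40, 5, 17]
arr[6]=40 > 17: no swap
arr[7]=5 <= 17: swap with position 1, array becomes [7, 5, 27, 18, 23, 37, 40, 39, 17]

Place pivot at position 2: [7, 5, 17, 18, 23, 37, 40, 39, 27]
Pivot position: 2

After partitioning with pivot 17, the array becomes [7, 5, 17, 18, 23, 37, 40, 39, 27]. The pivot is placed at index 2. All elements to the left of the pivot are <= 17, and all elements to the right are > 17.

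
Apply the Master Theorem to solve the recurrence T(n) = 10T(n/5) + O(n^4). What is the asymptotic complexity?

Master Theorem for T(n) = 10T(n/5) + O(n^4):

a = 10, b = 5, c = 4
log_b(a) = log_5(10) = 1.4307

Case 3: c = 4 > log_5(10) = 1.4307
T(n) = O(n^4) = O(n^4)

For T(n) = 10T(n/5) + O(n^4): log_5(10) = 1.4307. This is Case 3 of the Master Theorem (c > log_b(a), work dominated by root), giving O(n^4).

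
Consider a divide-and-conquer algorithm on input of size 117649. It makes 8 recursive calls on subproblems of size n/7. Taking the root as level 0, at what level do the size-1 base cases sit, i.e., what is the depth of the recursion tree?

For divide and conquer with division factor 7:

Problem sizes at each level:
Level 0: 117649
Level 1: 16807
Level 2: 2401
Level 3: 343
Level 4: 49
Level 5: 7
Level 6: 1

The root is level 0 and the size-1 base case is level 6 (the tree spans levels 0 through 6, i.e. 7 levels counting the root), so the depth is the number of divisions: log_7(117649) = 6

The recursion tree depth is log_7(117649) = 6. At each level, the problem size is divided by 7, so it takes 6 divisions to reduce to a base case of size 1. The algorithm makes 8 recursive calls at each level.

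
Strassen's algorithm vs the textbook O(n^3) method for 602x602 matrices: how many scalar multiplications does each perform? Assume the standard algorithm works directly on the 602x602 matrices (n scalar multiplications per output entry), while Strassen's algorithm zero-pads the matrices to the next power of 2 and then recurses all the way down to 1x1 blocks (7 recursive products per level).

Matrix multiplication for 602x602 matrices:

Strassen's algorithm requires power-of-2 dimensions. Pad 602x602 to 1024x1024 (next power of 2).

Standard algorithm: 602^3 = 218167208 multiplications
Strassen's algorithm: 7^(log2(1024)) = 7^10 = 282475249 multiplications
Difference: 218167208 - 282475249 = -64308041 (Strassen uses MORE here due to padding overhead — for small or just-over-power-of-2 n, padding can outweigh the per-level savings)

Standard: 218167208 multiplications (602^3). Strassen: 282475249 multiplications (7^10, after padding to 1024x1024). Strassen reduces 8 recursive multiplications to 7 at each level.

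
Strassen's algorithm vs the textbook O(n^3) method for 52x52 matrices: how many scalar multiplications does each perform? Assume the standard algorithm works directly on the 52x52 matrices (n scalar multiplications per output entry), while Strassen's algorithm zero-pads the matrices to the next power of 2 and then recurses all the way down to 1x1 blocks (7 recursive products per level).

Matrix multiplication for 52x52 matrices:

Strassen's algorithm requires power-of-2 dimensions. Pad 52x52 to 64x64 (next power of 2).

Standard algorithm: 52^3 = 140608 multiplications
Strassen's algorithm: 7^(log2(64)) = 7^6 = 117649 multiplications
Savings: 140608 - 117649 = 22959 multiplications

Standard: 140608 multiplications (52^3). Strassen: 117649 multiplications (7^6, after padding to 64x64). Strassen reduces 8 recursive multiplications to 7 at each level.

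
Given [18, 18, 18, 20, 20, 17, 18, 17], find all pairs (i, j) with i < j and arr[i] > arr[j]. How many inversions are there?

Finding inversions in [18, 18, 18, 20, 20, 17, 18, 17]:

(0, 5): arr[0]=18 > arr[5]=17
(0, 7): arr[0]=18 > arr[7]=17
(1, 5): arr[1]=18 > arr[5]=17
(1, 7): arr[1]=18 > arr[7]=17
(2, 5): arr[2]=18 > arr[5]=17
(2, 7): arr[2]=18 > arr[7]=17
(3, 5): arr[3]=20 > arr[5]=17
(3, 6): arr[3]=20 > arr[6]=18
(3, 7): arr[3]=20 > arr[7]=17
(4, 5): arr[4]=20 > arr[5]=17
(4, 6): arr[4]=20 > arr[6]=18
(4, 7): arr[4]=20 > arr[7]=17
(6, 7): arr[6]=18 > arr[7]=17

Total inversions: 13

The array has 13 inversion(s): (0,5), (0,7), (1,5), (1,7), (2,5), (2,7), (3,5), (3,6), (3,7), (4,5), (4,6), (4,7), (6,7). Each pair (i,j) satisfies i < j and arr[i] > arr[j].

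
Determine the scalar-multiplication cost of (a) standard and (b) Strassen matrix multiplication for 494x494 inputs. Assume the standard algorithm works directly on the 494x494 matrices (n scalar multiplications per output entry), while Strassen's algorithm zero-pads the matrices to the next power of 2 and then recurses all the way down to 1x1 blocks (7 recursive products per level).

Matrix multiplication for 494x494 matrices:

Strassen's algorithm requires power-of-2 dimensions. Pad 494x494 to 512x512 (next power of 2).

Standard algorithm: 494^3 = 120553784 multiplications
Strassen's algorithm: 7^(log2(512)) = 7^9 = 40353607 multiplications
Savings: 120553784 - 40353607 = 80200177 multiplications

Standard: 120553784 multiplications (494^3). Strassen: 40353607 multiplications (7^9, after padding to 512x512). Strassen reduces 8 recursive multiplications to 7 at each level.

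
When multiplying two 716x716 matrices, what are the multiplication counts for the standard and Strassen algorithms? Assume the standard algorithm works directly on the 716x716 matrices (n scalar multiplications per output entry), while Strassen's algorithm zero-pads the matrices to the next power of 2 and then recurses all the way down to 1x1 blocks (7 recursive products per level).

Matrix multiplication for 716x716 matrices:

Strassen's algorithm requires power-of-2 dimensions. Pad 716x716 to 1024x1024 (next power of 2).

Standard algorithm: 716^3 = 367061696 multiplications
Strassen's algorithm: 7^(log2(1024)) = 7^10 = 282475249 multiplications
Savings: 367061696 - 282475249 = 84586447 multiplications

Standard: 367061696 multiplications (716^3). Strassen: 282475249 multiplications (7^10, after padding to 1024x1024). Strassen reduces 8 recursive multiplications to 7 at each level.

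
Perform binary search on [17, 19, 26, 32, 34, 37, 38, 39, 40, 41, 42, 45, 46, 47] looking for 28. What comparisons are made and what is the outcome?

Binary search for 28 in [17, 19, 26, 32, 34, 37, 38, 39, 40, 41, 42, 45, 46, 47]:

lo=0, hi=13, mid=6, arr[mid]=38 -> 38 > 28, search left half
lo=0, hi=5, mid=2, arr[mid]=26 -> 26 < 28, search right half
lo=3, hi=5, mid=4, arr[mid]=34 -> 34 > 28, search left half
lo=3, hi=3, mid=3, arr[mid]=32 -> 32 > 28, search left half
lo=3 > hi=2, target 28 not found

Binary search determines that 28 is not in the array after 4 comparisons. The search space was exhausted without finding the target.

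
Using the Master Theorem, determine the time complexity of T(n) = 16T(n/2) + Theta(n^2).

Master Theorem for T(n) = 16T(n/2) + O(n^2):

a = 16, b = 2, c = 2
log_b(a) = log_2(16) = 4.0000

Case 1: c = 2 < log_2(16) = 4.0000
T(n) = O(n^(log_2 16)) = O(n^4)

For T(n) = 16T(n/2) + O(n^2): log_2(16) = 4.0000. This is Case 1 of the Master Theorem (c < log_b(a), work dominated by leaves), giving O(n^4).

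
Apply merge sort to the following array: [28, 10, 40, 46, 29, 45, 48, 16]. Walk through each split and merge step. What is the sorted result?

Merge sort trace:

Split: [28, 10, 40, 46, 29, 45, 48, 16] -> [28, 10, 40, 46] and [29, 45, 48, 16]
  Split: [28, 10, 40, 46] -> [28, 10] and [40, 46]
    Split: [28, 10] -> [28] and [10]
    Merge: [28] + [10] -> [10, 28]
    Split: [40, 46] -> [40] and [46]
    Merge: [40] + [46] -> [40, 46]
  Merge: [10, 28] + [40, 46] -> [10, 28, 40, 46]
  Split: [29, 45, 48, 16] -> [29, 45] and [48, 16]
    Split: [29, 45] -> [29] and [45]
    Merge: [29] + [45] -> [29, 45]
    Split: [48, 16] -> [48] and [16]
    Merge: [48] + [16] -> [16, 48]
  Merge: [29, 45] + [16, 48] -> [16, 29, 45, 48]
Merge: [10, 28, 40, 46] + [16, 29, 45, 48] -> [10, 16, 28, 29, 40, 45, 46, 48]

Final sorted array: [10, 16, 28, 29, 40, 45, 46, 48]

The merge sort proceeds by recursively splitting the array and merging sorted halves.
After all merges, the sorted array is [10, 16, 28, 29, 40, 45, 46, 48].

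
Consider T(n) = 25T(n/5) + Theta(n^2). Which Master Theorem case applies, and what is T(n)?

Master Theorem for T(n) = 25T(n/5) + O(n^2):

a = 25, b = 5, c = 2
log_b(a) = log_5(25) = 2.0000

Case 2: c = 2 = log_5(25) = 2.0000
T(n) = O(n^2 log n) = O(n^2 log n)

For T(n) = 25T(n/5) + O(n^2): log_5(25) = 2.0000. This is Case 2 of the Master Theorem (c = log_b(a), equal work at all levels), giving O(n^2 log n).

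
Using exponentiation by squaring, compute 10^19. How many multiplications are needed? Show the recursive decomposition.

Computing 10^19 by squaring (build up from 10^1; each line after the first costs one multiplication):

10^1 = 10
10^2 = (10^1)^2 = 10^2 = 100
10^4 = (10^2)^2 = 100^2 = 10000
10^8 = (10^4)^2 = 10000^2 = 100000000
10^9 = 10 * 10^8 = 10 * 100000000 = 1000000000
10^18 = (10^9)^2 = 1000000000^2 = 1000000000000000000
10^19 = 10 * 10^18 = 10 * 1000000000000000000 = 10000000000000000000

Result: 10000000000000000000
Multiplications needed: 6 (6 lines after 10^1)

10^19 = 10000000000000000000. Using exponentiation by squaring, this requires 6 multiplications. The key idea: if the exponent is even, square the half-power; if odd, multiply by the base once.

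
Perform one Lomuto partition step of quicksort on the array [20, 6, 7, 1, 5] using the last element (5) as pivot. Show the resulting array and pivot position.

Lomuto partition with pivot = 5:

Initial array: [20, 6, 7, 1, 5]

arr[0]=20 > 5: no swap
arr[1]=6 > 5: no swap
arr[2]=7 > 5: no swap
arr[3]=1 <= 5: swap with position 0, array becomes [1, 6, 7, 20, 5]

Place pivot at position 1: [1, 5, 7, 20, 6]
Pivot position: 1

After partitioning with pivot 5, the array becomes [1, 5, 7, 20, 6]. The pivot is placed at index 1. All elements to the left of the pivot are <= 5, and all elements to the right are > 5.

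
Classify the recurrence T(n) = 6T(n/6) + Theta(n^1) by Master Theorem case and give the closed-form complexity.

Master Theorem for T(n) = 6T(n/6) + O(n^1):

a = 6, b = 6, c = 1
log_b(a) = log_6(6) = 1.0000

Case 2: c = 1 = log_6(6) = 1.0000
T(n) = O(n^1 log n) = O(n log n)

For T(n) = 6T(n/6) + O(n^1): log_6(6) = 1.0000. This is Case 2 of the Master Theorem (c = log_b(a), equal work at all levels), giving O(n log n).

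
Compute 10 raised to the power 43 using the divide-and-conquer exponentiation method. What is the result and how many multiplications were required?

Computing 10^43 by squaring (build up from 10^1; each line after the first costs one multiplication):

10^1 = 10
10^2 = (10^1)^2 = 10^2 = 100
10^4 = (10^2)^2 = 100^2 = 10000
10^5 = 10 * 10^4 = 10 * 10000 = 100000
10^10 = (10^5)^2 = 100000^2 = 10000000000
10^20 = (10^10)^2 = 10000000000^2 = 100000000000000000000
10^21 = 10 * 10^20 = 10 * 100000000000000000000 = 1000000000000000000000
10^42 = (10^21)^2 = 1000000000000000000000^2 = 1000000000000000000000000000000000000000000
10^43 = 10 * 10^42 = 10 * 1000000000000000000000000000000000000000000 = 10000000000000000000000000000000000000000000

Result: 10000000000000000000000000000000000000000000
Multiplications needed: 8 (8 lines after 10^1)

10^43 = 10000000000000000000000000000000000000000000. Using exponentiation by squaring, this requires 8 multiplications. The key idea: if the exponent is even, square the half-power; if odd, multiply by the base once.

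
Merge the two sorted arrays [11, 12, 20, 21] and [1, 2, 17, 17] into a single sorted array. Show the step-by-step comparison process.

Merging process:

Compare 11 vs 1: take 1 from right. Merged: [1]
Compare 11 vs 2: take 2 from right. Merged: [1, 2]
Compare 11 vs 17: take 11 from left. Merged: [1, 2, 11]
Compare 12 vs 17: take 12 from left. Merged: [1, 2, 11, 12]
Compare 20 vs 17: take 17 from right. Merged: [1, 2, 11, 12, 17]
Compare 20 vs 17: take 17 from right. Merged: [1, 2, 11, 12, 17, 17]
Append remaining from left: [20, 21]. Merged: [1, 2, 11, 12, 17, 17, 20, 21]

Final merged array: [1, 2, 11, 12, 17, 17, 20, 21]
Total comparisons: 6

The merged array is [1, 2, 11, 12, 17, 17, 20, 21], requiring 6 comparisons. The merge step runs in O(n) time where n is the total number of elements.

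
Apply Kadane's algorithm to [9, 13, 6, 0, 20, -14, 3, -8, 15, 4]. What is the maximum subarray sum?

Using Kadane's algorithm on [9, 13, 6, 0, 20, -14, 3, -8, 15, 4]:

Scanning through the array:
Position 1 (value 13): max_ending_here = 22, max_so_far = 22
Position 2 (value 6): max_ending_here = 28, max_so_far = 28
Position 3 (value 0): max_ending_here = 28, max_so_far = 28
Position 4 (value 20): max_ending_here = 48, max_so_far = 48
Position 5 (value -14): max_ending_here = 34, max_so_far = 48
Position 6 (value 3): max_ending_here = 37, max_so_far = 48
Position 7 (value -8): max_ending_here = 29, max_so_far = 48
Position 8 (value 15): max_ending_here = 44, max_so_far = 48
Position 9 (value 4): max_ending_here = 48, max_so_far = 48

Maximum subarray: [9, 13, 6, 0, 20]
Maximum sum: 48

The maximum subarray is [9, 13, 6, 0, 20] with sum 48. This subarray runs from index 0 to index 4.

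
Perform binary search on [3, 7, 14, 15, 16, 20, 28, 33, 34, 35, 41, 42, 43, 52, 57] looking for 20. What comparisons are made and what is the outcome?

Binary search for 20 in [3, 7, 14, 15, 16, 20, 28, 33, 34, 35, 41, 42, 43, 52, 57]:

lo=0, hi=14, mid=7, arr[mid]=33 -> 33 > 20, search left half
lo=0, hi=6, mid=3, arr[mid]=15 -> 15 < 20, search right half
lo=4, hi=6, mid=5, arr[mid]=20 -> Found target at index 5!

Binary search finds 20 at index 5 after 3 comparisons. The search repeatedly halves the search space by comparing with the middle element.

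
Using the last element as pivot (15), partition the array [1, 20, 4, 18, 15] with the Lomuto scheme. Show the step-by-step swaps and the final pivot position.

Lomuto partition with pivot = 15:

Initial array: [1, 20, 4, 18, 15]

arr[0]=1 <= 15: swap with position 0, array becomes [1, 20, 4, 18, 15]
arr[1]=20 > 15: no swap
arr[2]=4 <= 15: swap with position 1, array becomes [1, 4, 20, 18, 15]
arr[3]=18 > 15: no swap

Place pivot at position 2: [1, 4, 15, 18, 20]
Pivot position: 2

After partitioning with pivot 15, the array becomes [1, 4, 15, 18, 20]. The pivot is placed at index 2. All elements to the left of the pivot are <= 15, and all elements to the right are > 15.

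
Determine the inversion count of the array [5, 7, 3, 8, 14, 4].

Finding inversions in [5, 7, 3, 8, 14, 4]:

(0, 2): arr[0]=5 > arr[2]=3
(0, 5): arr[0]=5 > arr[5]=4
(1, 2): arr[1]=7 > arr[2]=3
(1, 5): arr[1]=7 > arr[5]=4
(3, 5): arr[3]=8 > arr[5]=4
(4, 5): arr[4]=14 > arr[5]=4

Total inversions: 6

The array has 6 inversion(s): (0,2), (0,5), (1,2), (1,5), (3,5), (4,5). Each pair (i,j) satisfies i < j and arr[i] > arr[j].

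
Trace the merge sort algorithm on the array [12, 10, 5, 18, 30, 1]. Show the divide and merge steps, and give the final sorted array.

Merge sort trace:

Split: [12, 10, 5, 18, 30, 1] -> [12, 10, 5] and [18, 30, 1]
  Split: [12, 10, 5] -> [12] and [10, 5]
    Split: [10, 5] -> [10] and [5]
    Merge: [10] + [5] -> [5, 10]
  Merge: [12] + [5, 10] -> [5, 10, 12]
  Split: [18, 30, 1] -> [18] and [30, 1]
    Split: [30, 1] -> [30] and [1]
    Merge: [30] + [1] -> [1, 30]
  Merge: [18] + [1, 30] -> [1, 18, 30]
Merge: [5, 10, 12] + [1, 18, 30] -> [1, 5, 10, 12, 18, 30]

Final sorted array: [1, 5, 10, 12, 18, 30]

The merge sort proceeds by recursively splitting the array and merging sorted halves.
After all merges, the sorted array is [1, 5, 10, 12, 18, 30].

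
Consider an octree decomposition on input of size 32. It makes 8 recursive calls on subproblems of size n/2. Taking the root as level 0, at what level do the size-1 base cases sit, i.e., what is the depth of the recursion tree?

For divide and conquer with division factor 2:

Problem sizes at each level:
Level 0: 32
Level 1: 16
Level 2: 8
Level 3: 4
Level 4: 2
Level 5: 1

The root is level 0 and the size-1 base case is level 5 (the tree spans levels 0 through 5, i.e. 6 levels counting the root), so the depth is the number of divisions: log_2(32) = 5

The recursion tree depth is log_2(32) = 5. At each level, the problem size is divided by 2, so it takes 5 divisions to reduce to a base case of size 1. The algorithm makes 8 recursive calls at each level.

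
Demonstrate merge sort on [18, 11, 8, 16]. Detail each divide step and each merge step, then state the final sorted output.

Merge sort trace:

Split: [18, 11, 8, 16] -> [18, 11] and [8, 16]
  Split: [18, 11] -> [18] and [11]
  Merge: [18] + [11] -> [11, 18]
  Split: [8, 16] -> [8] and [16]
  Merge: [8] + [16] -> [8, 16]
Merge: [11, 18] + [8, 16] -> [8, 11, 16, 18]

Final sorted array: [8, 11, 16, 18]

The merge sort proceeds by recursively splitting the array and merging sorted halves.
After all merges, the sorted array is [8, 11, 16, 18].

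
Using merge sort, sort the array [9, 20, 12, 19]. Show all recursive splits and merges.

Merge sort trace:

Split: [9, 20, 12, 19] -> [9, 20] and [12, 19]
  Split: [9, 20] -> [9] and [20]
  Merge: [9] + [20] -> [9, 20]
  Split: [12, 19] -> [12] and [19]
  Merge: [12] + [19] -> [12, 19]
Merge: [9, 20] + [12, 19] -> [9, 12, 19, 20]

Final sorted array: [9, 12, 19, 20]

The merge sort proceeds by recursively splitting the array and merging sorted halves.
After all merges, the sorted array is [9, 12, 19, 20].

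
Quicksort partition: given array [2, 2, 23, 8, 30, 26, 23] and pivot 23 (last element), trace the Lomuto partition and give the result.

Lomuto partition with pivot = 23:

Initial array: [2, 2, 23, 8, 30, 26, 23]

arr[0]=2 <= 23: swap with position 0, array becomes [2, 2, 23, 8, 30, 26, 23]
arr[1]=2 <= 23: swap with position 1, array becomes [2, 2, 23, 8, 30, 26, 23]
arr[2]=23 <= 23: swap with position 2, array becomes [2, 2, 23, 8, 30, 26, 23]
arr[3]=8 <= 23: swap with position 3, array becomes [2, 2, 23, 8, 30, 26, 23]
arr[4]=30 > 23: no swap
arr[5]=26 > 23: no swap

Place pivot at position 4: [2, 2, 23, 8, 23, 26, 30]
Pivot position: 4

After partitioning with pivot 23, the array becomes [2, 2, 23, 8, 23, 26, 30]. The pivot is placed at index 4. All elements to the left of the pivot are <= 23, and all elements to the right are > 23.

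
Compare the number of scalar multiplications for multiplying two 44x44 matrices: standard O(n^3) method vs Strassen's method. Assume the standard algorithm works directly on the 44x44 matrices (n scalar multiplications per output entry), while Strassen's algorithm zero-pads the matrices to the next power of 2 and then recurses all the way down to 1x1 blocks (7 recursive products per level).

Matrix multiplication for 44x44 matrices:

Strassen's algorithm requires power-of-2 dimensions. Pad 44x44 to 64x64 (next power of 2).

Standard algorithm: 44^3 = 85184 multiplications
Strassen's algorithm: 7^(log2(64)) = 7^6 = 117649 multiplications
Difference: 85184 - 117649 = -32465 (Strassen uses MORE here due to padding overhead — for small or just-over-power-of-2 n, padding can outweigh the per-level savings)

Standard: 85184 multiplications (44^3). Strassen: 117649 multiplications (7^6, after padding to 64x64). Strassen reduces 8 recursive multiplications to 7 at each level.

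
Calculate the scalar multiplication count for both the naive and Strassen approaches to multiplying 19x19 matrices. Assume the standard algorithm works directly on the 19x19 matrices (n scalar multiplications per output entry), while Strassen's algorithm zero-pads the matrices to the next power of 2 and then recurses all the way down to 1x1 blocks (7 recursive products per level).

Matrix multiplication for 19x19 matrices:

Strassen's algorithm requires power-of-2 dimensions. Pad 19x19 to 32x32 (next power of 2).

Standard algorithm: 19^3 = 6859 multiplications
Strassen's algorithm: 7^(log2(32)) = 7^5 = 16807 multiplications
Difference: 6859 - 16807 = -9948 (Strassen uses MORE here due to padding overhead — for small or just-over-power-of-2 n, padding can outweigh the per-level savings)

Standard: 6859 multiplications (19^3). Strassen: 16807 multiplications (7^5, after padding to 32x32). Strassen reduces 8 recursive multiplications to 7 at each level.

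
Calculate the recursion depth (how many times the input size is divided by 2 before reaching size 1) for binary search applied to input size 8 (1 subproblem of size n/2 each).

For divide and conquer with division factor 2:

Problem sizes at each level:
Level 0: 8
Level 1: 4
Level 2: 2
Level 3: 1

The root is level 0 and the size-1 base case is level 3 (the tree spans levels 0 through 3, i.e. 4 levels counting the root), so the depth is the number of divisions: log_2(8) = 3

The recursion tree depth is log_2(8) = 3. At each level, the problem size is divided by 2, so it takes 3 divisions to reduce to a base case of size 1. The algorithm makes 1 recursive call at each level.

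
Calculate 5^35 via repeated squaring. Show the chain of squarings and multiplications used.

Computing 5^35 by squaring (build up from 5^1; each line after the first costs one multiplication):

5^1 = 5
5^2 = (5^1)^2 = 5^2 = 25
5^4 = (5^2)^2 = 25^2 = 625
5^8 = (5^4)^2 = 625^2 = 390625
5^16 = (5^8)^2 = 390625^2 = 152587890625
5^17 = 5 * 5^16 = 5 * 152587890625 = 762939453125
5^34 = (5^17)^2 = 762939453125^2 = 582076609134674072265625
5^35 = 5 * 5^34 = 5 * 582076609134674072265625 = 2910383045673370361328125

Result: 2910383045673370361328125
Multiplications needed: 7 (7 lines after 5^1)

5^35 = 2910383045673370361328125. Using exponentiation by squaring, this requires 7 multiplications. The key idea: if the exponent is even, square the half-power; if odd, multiply by the base once.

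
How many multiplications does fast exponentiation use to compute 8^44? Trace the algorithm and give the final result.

Computing 8^44 by squaring (build up from 8^1; each line after the first costs one multiplication):

8^1 = 8
8^2 = (8^1)^2 = 8^2 = 64
8^4 = (8^2)^2 = 64^2 = 4096
8^5 = 8 * 8^4 = 8 * 4096 = 32768
8^10 = (8^5)^2 = 32768^2 = 1073741824
8^11 = 8 * 8^10 = 8 * 1073741824 = 8589934592
8^22 = (8^11)^2 = 8589934592^2 = 73786976294838206464
8^44 = (8^22)^2 = 73786976294838206464^2 = 5444517870735015415413993718908291383296

Result: 5444517870735015415413993718908291383296
Multiplications needed: 7 (7 lines after 8^1)

8^44 = 5444517870735015415413993718908291383296. Using exponentiation by squaring, this requires 7 multiplications. The key idea: if the exponent is even, square the half-power; if odd, multiply by the base once.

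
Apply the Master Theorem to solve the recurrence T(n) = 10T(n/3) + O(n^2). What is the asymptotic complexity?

Master Theorem for T(n) = 10T(n/3) + O(n^2):

a = 10, b = 3, c = 2
log_b(a) = log_3(10) = 2.0959

Case 1: c = 2 < log_3(10) = 2.0959
T(n) = O(n^(log_3 10))

For T(n) = 10T(n/3) + O(n^2): log_3(10) = 2.0959. This is Case 1 of the Master Theorem (c < log_b(a), work dominated by leaves), giving O(n^(log_3 10)).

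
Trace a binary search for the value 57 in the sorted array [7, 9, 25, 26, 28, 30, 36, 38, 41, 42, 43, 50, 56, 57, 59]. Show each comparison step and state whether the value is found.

Binary search for 57 in [7, 9, 25, 26, 28, 30, 36, 38, 41, 42, 43, 50, 56, 57, 59]:

lo=0, hi=14, mid=7, arr[mid]=38 -> 38 < 57, search right half
lo=8, hi=14, mid=11, arr[mid]=50 -> 50 < 57, search right half
lo=12, hi=14, mid=13, arr[mid]=57 -> Found target at index 13!

Binary search finds 57 at index 13 after 3 comparisons. The search repeatedly halves the search space by comparing with the middle element.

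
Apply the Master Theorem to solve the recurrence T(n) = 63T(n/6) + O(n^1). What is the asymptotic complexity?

Master Theorem for T(n) = 63T(n/6) + O(n^1):

a = 63, b = 6, c = 1
log_b(a) = log_6(63) = 2.3123

Case 1: c = 1 < log_6(63) = 2.3123
T(n) = O(n^(log_6 63))

For T(n) = 63T(n/6) + O(n^1): log_6(63) = 2.3123. This is Case 1 of the Master Theorem (c < log_b(a), work dominated by leaves), giving O(n^(log_6 63)).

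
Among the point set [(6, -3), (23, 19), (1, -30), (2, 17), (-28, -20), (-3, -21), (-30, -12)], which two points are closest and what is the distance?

Computing all pairwise distances among 7 points:

d((6, -3), (23, 19)) = 27.8029
d((6, -3), (1, -30)) = 27.4591
d((6, -3), (2, 17)) = 20.3961
d((6, -3), (-28, -20)) = 38.0132
d((6, -3), (-3, -21)) = 20.1246
d((6, -3), (-30, -12)) = 37.108
d((23, 19), (1, -30)) = 53.7122
d((23, 19), (2, 17)) = 21.095
d((23, 19), (-28, -20)) = 64.2028
d((23, 19), (-3, -21)) = 47.7074
d((23, 19), (-30, -12)) = 61.4003
d((1, -30), (2, 17)) = 47.0106
d((1, -30), (-28, -20)) = 30.6757
d((1, -30), (-3, -21)) = 9.8489
d((1, -30), (-30, -12)) = 35.8469
d((2, 17), (-28, -20)) = 47.634
d((2, 17), (-3, -21)) = 38.3275
d((2, 17), (-30, -12)) = 43.1856
d((-28, -20), (-3, -21)) = 25.02
d((-28, -20), (-30, -12)) = 8.2462 <-- minimum
d((-3, -21), (-30, -12)) = 28.4605

Closest pair: (-28, -20) and (-30, -12) with distance 8.2462

The closest pair is (-28, -20) and (-30, -12) with Euclidean distance 8.2462. For 7 points, brute-force pairwise comparison is shown above. For large n, the divide-and-conquer algorithm (sort by x, recurse on halves, check the dividing strip) achieves O(n log n).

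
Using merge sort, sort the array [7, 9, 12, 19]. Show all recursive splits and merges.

Merge sort trace:

Split: [7, 9, 12, 19] -> [7, 9] and [12, 19]
  Split: [7, 9] -> [7] and [9]
  Merge: [7] + [9] -> [7, 9]
  Split: [12, 19] -> [12] and [19]
  Merge: [12] + [19] -> [12, 19]
Merge: [7, 9] + [12, 19] -> [7, 9, 12, 19]

Final sorted array: [7, 9, 12, 19]

The merge sort proceeds by recursively splitting the array and merging sorted halves.
After all merges, the sorted array is [7, 9, 12, 19].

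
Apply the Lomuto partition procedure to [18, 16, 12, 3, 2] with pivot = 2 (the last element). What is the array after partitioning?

Lomuto partition with pivot = 2:

Initial array: [18, 16, 12, 3, 2]

arr[0]=18 > 2: no swap
arr[1]=16 > 2: no swap
arr[2]=12 > 2: no swap
arr[3]=3 > 2: no swap

Place pivot at position 0: [2, 16, 12, 3, 18]
Pivot position: 0

After partitioning with pivot 2, the array becomes [2, 16, 12, 3, 18]. The pivot is placed at index 0. All elements to the left of the pivot are <= 2, and all elements to the right are > 2.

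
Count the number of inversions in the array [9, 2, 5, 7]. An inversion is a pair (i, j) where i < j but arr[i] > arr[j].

Finding inversions in [9, 2, 5, 7]:

(0, 1): arr[0]=9 > arr[1]=2
(0, 2): arr[0]=9 > arr[2]=5
(0, 3): arr[0]=9 > arr[3]=7

Total inversions: 3

The array has 3 inversion(s): (0,1), (0,2), (0,3). Each pair (i,j) satisfies i < j and arr[i] > arr[j].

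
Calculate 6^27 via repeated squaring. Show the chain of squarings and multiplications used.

Computing 6^27 by squaring (build up from 6^1; each line after the first costs one multiplication):

6^1 = 6
6^2 = (6^1)^2 = 6^2 = 36
6^3 = 6 * 6^2 = 6 * 36 = 216
6^6 = (6^3)^2 = 216^2 = 46656
6^12 = (6^6)^2 = 46656^2 = 2176782336
6^13 = 6 * 6^12 = 6 * 2176782336 = 13060694016
6^26 = (6^13)^2 = 13060694016^2 = 170581728179578208256
6^27 = 6 * 6^26 = 6 * 170581728179578208256 = 1023490369077469249536

Result: 1023490369077469249536
Multiplications needed: 7 (7 lines after 6^1)

6^27 = 1023490369077469249536. Using exponentiation by squaring, this requires 7 multiplications. The key idea: if the exponent is even, square the half-power; if odd, multiply by the base once.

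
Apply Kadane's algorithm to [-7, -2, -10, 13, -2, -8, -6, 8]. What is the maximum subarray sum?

Using Kadane's algorithm on [-7, -2, -10, 13, -2, -8, -6, 8]:

Scanning through the array:
Position 1 (value -2): max_ending_here = -2, max_so_far = -2
Position 2 (value -10): max_ending_here = -10, max_so_far = -2
Position 3 (value 13): max_ending_here = 13, max_so_far = 13
Position 4 (value -2): max_ending_here = 11, max_so_far = 13
Position 5 (value -8): max_ending_here = 3, max_so_far = 13
Position 6 (value -6): max_ending_here = -3, max_so_far = 13
Position 7 (value 8): max_ending_here = 8, max_so_far = 13

Maximum subarray: [13]
Maximum sum: 13

The maximum subarray is [13] with sum 13. This subarray runs from index 3 to index 3.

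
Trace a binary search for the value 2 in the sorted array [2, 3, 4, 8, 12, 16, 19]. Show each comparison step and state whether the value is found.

Binary search for 2 in [2, 3, 4, 8, 12, 16, 19]:

lo=0, hi=6, mid=3, arr[mid]=8 -> 8 > 2, search left half
lo=0, hi=2, mid=1, arr[mid]=3 -> 3 > 2, search left half
lo=0, hi=0, mid=0, arr[mid]=2 -> Found target at index 0!

Binary search finds 2 at index 0 after 3 comparisons. The search repeatedly halves the search space by comparing with the middle element.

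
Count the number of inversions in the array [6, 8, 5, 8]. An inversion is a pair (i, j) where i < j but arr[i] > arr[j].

Finding inversions in [6, 8, 5, 8]:

(0, 2): arr[0]=6 > arr[2]=5
(1, 2): arr[1]=8 > arr[2]=5

Total inversions: 2

The array has 2 inversion(s): (0,2), (1,2). Each pair (i,j) satisfies i < j and arr[i] > arr[j].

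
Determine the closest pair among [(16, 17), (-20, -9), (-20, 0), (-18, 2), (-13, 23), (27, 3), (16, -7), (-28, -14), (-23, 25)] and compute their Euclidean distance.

Computing all pairwise distances among 9 points:

d((16, 17), (-20, -9)) = 44.4072
d((16, 17), (-20, 0)) = 39.8121
d((16, 17), (-18, 2)) = 37.1618
d((16, 17), (-13, 23)) = 29.6142
d((16, 17), (27, 3)) = 17.8045
d((16, 17), (16, -7)) = 24.0
d((16, 17), (-28, -14)) = 53.8238
d((16, 17), (-23, 25)) = 39.8121
d((-20, -9), (-20, 0)) = 9.0
d((-20, -9), (-18, 2)) = 11.1803
d((-20, -9), (-13, 23)) = 32.7567
d((-20, -9), (27, 3)) = 48.5077
d((-20, -9), (16, -7)) = 36.0555
d((-20, -9), (-28, -14)) = 9.434
d((-20, -9), (-23, 25)) = 34.1321
d((-20, 0), (-18, 2)) = 2.8284 <-- minimum
d((-20, 0), (-13, 23)) = 24.0416
d((-20, 0), (27, 3)) = 47.0956
d((-20, 0), (16, -7)) = 36.6742
d((-20, 0), (-28, -14)) = 16.1245
d((-20, 0), (-23, 25)) = 25.1794
d((-18, 2), (-13, 23)) = 21.587
d((-18, 2), (27, 3)) = 45.0111
d((-18, 2), (16, -7)) = 35.171
d((-18, 2), (-28, -14)) = 18.868
d((-18, 2), (-23, 25)) = 23.5372
d((-13, 23), (27, 3)) = 44.7214
d((-13, 23), (16, -7)) = 41.7253
d((-13, 23), (-28, -14)) = 39.9249
d((-13, 23), (-23, 25)) = 10.198
d((27, 3), (16, -7)) = 14.8661
d((27, 3), (-28, -14)) = 57.5674
d((27, 3), (-23, 25)) = 54.626
d((16, -7), (-28, -14)) = 44.5533
d((16, -7), (-23, 25)) = 50.448
d((-28, -14), (-23, 25)) = 39.3192

Closest pair: (-20, 0) and (-18, 2) with distance 2.8284

The closest pair is (-20, 0) and (-18, 2) with Euclidean distance 2.8284. For 9 points, brute-force pairwise comparison is shown above. For large n, the divide-and-conquer algorithm (sort by x, recurse on halves, check the dividing strip) achieves O(n log n).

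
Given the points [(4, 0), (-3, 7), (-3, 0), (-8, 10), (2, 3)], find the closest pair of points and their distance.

Computing all pairwise distances among 5 points:

d((4, 0), (-3, 7)) = 9.8995
d((4, 0), (-3, 0)) = 7.0
d((4, 0), (-8, 10)) = 15.6205
d((4, 0), (2, 3)) = 3.6056 <-- minimum
d((-3, 7), (-3, 0)) = 7.0
d((-3, 7), (-8, 10)) = 5.831
d((-3, 7), (2, 3)) = 6.4031
d((-3, 0), (-8, 10)) = 11.1803
d((-3, 0), (2, 3)) = 5.831
d((-8, 10), (2, 3)) = 12.2066

Closest pair: (4, 0) and (2, 3) with distance 3.6056

The closest pair is (4, 0) and (2, 3) with Euclidean distance 3.6056. For 5 points, brute-force pairwise comparison is shown above. For large n, the divide-and-conquer algorithm (sort by x, recurse on halves, check the dividing strip) achieves O(n log n).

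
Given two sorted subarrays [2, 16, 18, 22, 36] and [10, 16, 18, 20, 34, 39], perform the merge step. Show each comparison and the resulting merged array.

Merging process:

Compare 2 vs 10: take 2 from left. Merged: [2]
Compare 16 vs 10: take 10 from right. Merged: [2, 10]
Compare 16 vs 16: take 16 from left. Merged: [2, 10, 16]
Compare 18 vs 16: take 16 from right. Merged: [2, 10, 16, 16]
Compare 18 vs 18: take 18 from left. Merged: [2, 10, 16, 16, 18]
Compare 22 vs 18: take 18 from right. Merged: [2, 10, 16, 16, 18, 18]
Compare 22 vs 20: take 20 from right. Merged: [2, 10, 16, 16, 18, 18, 20]
Compare 22 vs 34: take 22 from left. Merged: [2, 10, 16, 16, 18, 18, 20, 22]
Compare 36 vs 34: take 34 from right. Merged: [2, 10, 16, 16, 18, 18, 20, 22, 34]
Compare 36 vs 39: take 36 from left. Merged: [2, 10, 16, 16, 18, 18, 20, 22, 34, 36]
Append remaining from right: [39]. Merged: [2, 10, 16, 16, 18, 18, 20, 22, 34, 36, 39]

Final merged array: [2, 10, 16, 16, 18, 18, 20, 22, 34, 36, 39]
Total comparisons: 10

The merged array is [2, 10, 16, 16, 18, 18, 20, 22, 34, 36, 39], requiring 10 comparisons. The merge step runs in O(n) time where n is the total number of elements.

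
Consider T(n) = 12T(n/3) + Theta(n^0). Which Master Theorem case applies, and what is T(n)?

Master Theorem for T(n) = 12T(n/3) + O(n^0):

a = 12, b = 3, c = 0
log_b(a) = log_3(12) = 2.2619

Case 1: c = 0 < log_3(12) = 2.2619
T(n) = O(n^(log_3 12))

For T(n) = 12T(n/3) + O(n^0): log_3(12) = 2.2619. This is Case 1 of the Master Theorem (c < log_b(a), work dominated by leaves), giving O(n^(log_3 12)).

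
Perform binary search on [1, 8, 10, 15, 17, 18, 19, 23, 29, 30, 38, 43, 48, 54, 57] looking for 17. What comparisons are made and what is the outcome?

Binary search for 17 in [1, 8, 10, 15, 17, 18, 19, 23, 29, 30, 38, 43, 48, 54, 57]:

lo=0, hi=14, mid=7, arr[mid]=23 -> 23 > 17, search left half
lo=0, hi=6, mid=3, arr[mid]=15 -> 15 < 17, search right half
lo=4, hi=6, mid=5, arr[mid]=18 -> 18 > 17, search left half
lo=4, hi=4, mid=4, arr[mid]=17 -> Found target at index 4!

Binary search finds 17 at index 4 after 4 comparisons. The search repeatedly halves the search space by comparing with the middle element.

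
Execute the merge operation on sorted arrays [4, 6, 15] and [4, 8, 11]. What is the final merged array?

Merging process:

Compare 4 vs 4: take 4 from left. Merged: [4]
Compare 6 vs 4: take 4 from right. Merged: [4, 4]
Compare 6 vs 8: take 6 from left. Merged: [4, 4, 6]
Compare 15 vs 8: take 8 from right. Merged: [4, 4, 6, 8]
Compare 15 vs 11: take 11 from right. Merged: [4, 4, 6, 8, 11]
Append remaining from left: [15]. Merged: [4, 4, 6, 8, 11, 15]

Final merged array: [4, 4, 6, 8, 11, 15]
Total comparisons: 5

The merged array is [4, 4, 6, 8, 11, 15], requiring 5 comparisons. The merge step runs in O(n) time where n is the total number of elements.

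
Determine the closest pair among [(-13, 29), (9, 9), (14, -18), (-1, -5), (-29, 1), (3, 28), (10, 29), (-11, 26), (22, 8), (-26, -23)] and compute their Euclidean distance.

Computing all pairwise distances among 10 points:

d((-13, 29), (9, 9)) = 29.7321
d((-13, 29), (14, -18)) = 54.2033
d((-13, 29), (-1, -5)) = 36.0555
d((-13, 29), (-29, 1)) = 32.249
d((-13, 29), (3, 28)) = 16.0312
d((-13, 29), (10, 29)) = 23.0
d((-13, 29), (-11, 26)) = 3.6056 <-- minimum
d((-13, 29), (22, 8)) = 40.8167
d((-13, 29), (-26, -23)) = 53.6004
d((9, 9), (14, -18)) = 27.4591
d((9, 9), (-1, -5)) = 17.2047
d((9, 9), (-29, 1)) = 38.833
d((9, 9), (3, 28)) = 19.9249
d((9, 9), (10, 29)) = 20.025
d((9, 9), (-11, 26)) = 26.2488
d((9, 9), (22, 8)) = 13.0384
d((9, 9), (-26, -23)) = 47.4236
d((14, -18), (-1, -5)) = 19.8494
d((14, -18), (-29, 1)) = 47.0106
d((14, -18), (3, 28)) = 47.2969
d((14, -18), (10, 29)) = 47.1699
d((14, -18), (-11, 26)) = 50.6063
d((14, -18), (22, 8)) = 27.2029
d((14, -18), (-26, -23)) = 40.3113
d((-1, -5), (-29, 1)) = 28.6356
d((-1, -5), (3, 28)) = 33.2415
d((-1, -5), (10, 29)) = 35.7351
d((-1, -5), (-11, 26)) = 32.573
d((-1, -5), (22, 8)) = 26.4197
d((-1, -5), (-26, -23)) = 30.8058
d((-29, 1), (3, 28)) = 41.8688
d((-29, 1), (10, 29)) = 48.0104
d((-29, 1), (-11, 26)) = 30.8058
d((-29, 1), (22, 8)) = 51.4782
d((-29, 1), (-26, -23)) = 24.1868
d((3, 28), (10, 29)) = 7.0711
d((3, 28), (-11, 26)) = 14.1421
d((3, 28), (22, 8)) = 27.5862
d((3, 28), (-26, -23)) = 58.6686
d((10, 29), (-11, 26)) = 21.2132
d((10, 29), (22, 8)) = 24.1868
d((10, 29), (-26, -23)) = 63.2456
d((-11, 26), (22, 8)) = 37.5899
d((-11, 26), (-26, -23)) = 51.2445
d((22, 8), (-26, -23)) = 57.1402

Closest pair: (-13, 29) and (-11, 26) with distance 3.6056

The closest pair is (-13, 29) and (-11, 26) with Euclidean distance 3.6056. For 10 points, brute-force pairwise comparison is shown above. For large n, the divide-and-conquer algorithm (sort by x, recurse on halves, check the dividing strip) achieves O(n log n).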